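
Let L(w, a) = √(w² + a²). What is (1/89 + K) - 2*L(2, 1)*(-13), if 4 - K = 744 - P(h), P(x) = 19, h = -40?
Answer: -64168/89 + 26*√5 ≈ -662.85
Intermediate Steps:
L(w, a) = √(a² + w²)
K = -721 (K = 4 - (744 - 1*19) = 4 - (744 - 19) = 4 - 1*725 = 4 - 725 = -721)
(1/89 + K) - 2*L(2, 1)*(-13) = (1/89 - 721) - 2*√(1² + 2²)*(-13) = (1/89 - 721) - 2*√(1 + 4)*(-13) = -64168/89 - 2*√5*(-13) = -64168/89 + 26*√5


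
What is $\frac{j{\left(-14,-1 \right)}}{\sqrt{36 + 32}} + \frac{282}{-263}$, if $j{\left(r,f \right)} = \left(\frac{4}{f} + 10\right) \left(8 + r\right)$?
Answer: $- \frac{282}{263} - \frac{18 \sqrt{17}}{17} \approx -5.4379$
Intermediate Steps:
$j{\left(r,f \right)} = \left(8 + r\right) \left(10 + \frac{4}{f}\right)$ ($j{\left(r,f \right)} = \left(10 + \frac{4}{f}\right) \left(8 + r\right) = \left(8 + r\right) \left(10 + \frac{4}{f}\right)$)
$\frac{j{\left(-14,-1 \right)}}{\sqrt{36 + 32}} + \frac{282}{-263} = \frac{2 \frac{1}{-1} \left(16 + 2 \left(-14\right) + 5 \left(-1\right) \left(8 - 14\right)\right)}{\sqrt{36 + 32}} + \frac{282}{-263} = \frac{2 \left(-1\right) \left(16 - 28 + 5 \left(-1\right) \left(-6\right)\right)}{\sqrt{68}} + 282 \left(- \frac{1}{263}\right) = \frac{2 \left(-1\right) \left(16 - 28 + 30\right)}{2 \sqrt{17}} - \frac{282}{263} = 2 \left(-1\right) 18 \frac{\sqrt{17}}{34} - \frac{282}{263} = - 36 \frac{\sqrt{17}}{34} - \frac{282}{263} = - \frac{18 \sqrt{17}}{17} - \frac{282}{263} = - \frac{282}{263} - \frac{18 \sqrt{17}}{17}$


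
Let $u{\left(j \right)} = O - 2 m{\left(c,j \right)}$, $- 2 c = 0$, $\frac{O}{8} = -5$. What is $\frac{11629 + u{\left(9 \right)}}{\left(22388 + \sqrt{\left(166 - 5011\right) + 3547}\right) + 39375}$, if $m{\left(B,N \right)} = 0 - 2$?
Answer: $\frac{716018459}{3814669467} - \frac{11593 i \sqrt{1298}}{3814669467} \approx 0.1877 - 0.00010949 i$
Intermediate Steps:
$O = -40$ ($O = 8 \left(-5\right) = -40$)
$c = 0$ ($c = \left(- \frac{1}{2}\right) 0 = 0$)
$m{\left(B,N \right)} = -2$ ($m{\left(B,N \right)} = 0 - 2 = -2$)
$u{\left(j \right)} = -36$ ($u{\left(j \right)} = -40 - -4 = -40 + 4 = -36$)
$\frac{11629 + u{\left(9 \right)}}{\left(22388 + \sqrt{\left(166 - 5011\right) + 3547}\right) + 39375} = \frac{11629 - 36}{\left(22388 + \sqrt{\left(166 - 5011\right) + 3547}\right) + 39375} = \frac{11593}{\left(22388 + \sqrt{\left(166 - 5011\right) + 3547}\right) + 39375} = \frac{11593}{\left(22388 + \sqrt{-4845 + 3547}\right) + 39375} = \frac{11593}{\left(22388 + \sqrt{-1298}\right) + 39375} = \frac{11593}{\left(22388 + i \sqrt{1298}\right) + 39375} = \frac{11593}{61763 + i \sqrt{1298}}$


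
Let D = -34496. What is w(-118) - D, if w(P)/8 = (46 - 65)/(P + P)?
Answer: 2035302/59 ≈ 34497.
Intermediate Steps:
w(P) = -76/P (w(P) = 8*((46 - 65)/(P + P)) = 8*(-19*1/(2*P)) = 8*(-19/(2*P)) = -76/P)
w(-118) - D = -76/(-118) - 1*(-34496) = -76*(-1/118) + 34496 = 38/59 + 34496 = 2035302/59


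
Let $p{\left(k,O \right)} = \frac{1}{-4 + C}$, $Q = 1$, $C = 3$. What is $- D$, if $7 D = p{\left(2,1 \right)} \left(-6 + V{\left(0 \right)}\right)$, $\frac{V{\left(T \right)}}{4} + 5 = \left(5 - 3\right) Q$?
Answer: $- \frac{18}{7} \approx -2.5714$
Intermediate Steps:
$V{\left(T \right)} = -12$ ($V{\left(T \right)} = -20 + 4 \left(5 - 3\right) 1 = -20 + 4 \cdot 2 \cdot 1 = -20 + 4 \cdot 2 = -20 + 8 = -12$)
$p{\left(k,O \right)} = -1$ ($p{\left(k,O \right)} = \frac{1}{-4 + 3} = \frac{1}{-1} = -1$)
$D = \frac{18}{7}$ ($D = \frac{\left(-1\right) \left(-6 - 12\right)}{7} = \frac{\left(-1\right) \left(-18\right)}{7} = \frac{1}{7} \cdot 18 = \frac{18}{7} \approx 2.5714$)
$- D = \left(-1\right) \frac{18}{7} = - \frac{18}{7}$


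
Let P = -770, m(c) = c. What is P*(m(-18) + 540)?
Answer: -401940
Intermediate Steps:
P*(m(-18) + 540) = -770*(-18 + 540) = -770*522 = -401940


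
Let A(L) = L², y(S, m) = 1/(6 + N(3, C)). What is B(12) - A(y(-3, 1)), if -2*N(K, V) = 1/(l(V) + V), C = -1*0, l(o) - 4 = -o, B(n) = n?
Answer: 26444/2209 ≈ 11.971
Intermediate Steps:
l(o) = 4 - o
C = 0
N(K, V) = -⅛ (N(K, V) = -1/(2*((4 - V) + V)) = -½/4 = -½*¼ = -⅛)
y(S, m) = 8/47 (y(S, m) = 1/(6 - ⅛) = 1/(47/8) = 8/47)
B(12) - A(y(-3, 1)) = 12 - (8/47)² = 12 - 1*64/2209 = 12 - 64/2209 = 26444/2209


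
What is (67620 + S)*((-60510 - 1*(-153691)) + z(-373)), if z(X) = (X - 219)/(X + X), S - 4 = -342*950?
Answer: -8942092792284/373 ≈ -2.3973e+10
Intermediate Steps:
S = -324896 (S = 4 - 342*950 = 4 - 324900 = -324896)
z(X) = (-219 + X)/(2*X) (z(X) = (-219 + X)/((2*X)) = (-219 + X)*(1/(2*X)) = (-219 + X)/(2*X))
(67620 + S)*((-60510 - 1*(-153691)) + z(-373)) = (67620 - 324896)*((-60510 - 1*(-153691)) + (½)*(-219 - 373)/(-373)) = -257276*((-60510 + 153691) + (½)*(-1/373)*(-592)) = -257276*(93181 + 296/373) = -257276*34756809/373 = -8942092792284/373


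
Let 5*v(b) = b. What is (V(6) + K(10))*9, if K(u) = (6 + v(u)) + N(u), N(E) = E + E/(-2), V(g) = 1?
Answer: 126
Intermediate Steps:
v(b) = b/5
N(E) = E/2 (N(E) = E + E*(-½) = E - E/2 = E/2)
K(u) = 6 + 7*u/10 (K(u) = (6 + u/5) + u/2 = 6 + 7*u/10)
(V(6) + K(10))*9 = (1 + (6 + (7/10)*10))*9 = (1 + (6 + 7))*9 = (1 + 13)*9 = 14*9 = 126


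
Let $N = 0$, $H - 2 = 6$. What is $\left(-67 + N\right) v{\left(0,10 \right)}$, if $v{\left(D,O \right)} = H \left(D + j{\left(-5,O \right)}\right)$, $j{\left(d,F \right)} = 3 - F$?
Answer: $3752$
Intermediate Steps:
$H = 8$ ($H = 2 + 6 = 8$)
$v{\left(D,O \right)} = 24 - 8 O + 8 D$ ($v{\left(D,O \right)} = 8 \left(D - \left(-3 + O\right)\right) = 8 \left(3 + D - O\right) = 24 - 8 O + 8 D$)
$\left(-67 + N\right) v{\left(0,10 \right)} = \left(-67 + 0\right) \left(24 - 80 + 8 \cdot 0\right) = - 67 \left(24 - 80 + 0\right) = \left(-67\right) \left(-56\right) = 3752$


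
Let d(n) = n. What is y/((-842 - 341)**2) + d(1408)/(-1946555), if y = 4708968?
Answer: 704945748056/209552485415 ≈ 3.3641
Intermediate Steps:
y/((-842 - 341)**2) + d(1408)/(-1946555) = 4708968/((-842 - 341)**2) + 1408/(-1946555) = 4708968/((-1183)**2) + 1408*(-1/1946555) = 4708968/1399489 - 1408/1946555 = 704945748056/209552485415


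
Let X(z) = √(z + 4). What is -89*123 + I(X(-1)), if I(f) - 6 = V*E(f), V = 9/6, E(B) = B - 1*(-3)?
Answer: -21873/2 + 3*√3/2 ≈ -10934.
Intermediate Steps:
E(B) = 3 + B (E(B) = B + 3 = 3 + B)
V = 3/2 (V = 9*(⅙) = 3/2 ≈ 1.5000)
X(z) = √(4 + z)
I(f) = 21/2 + 3*f/2 (I(f) = 6 + 3*(3 + f)/2 = 6 + (9/2 + 3*f/2) = 21/2 + 3*f/2)
-89*123 + I(X(-1)) = -89*123 + (21/2 + 3*√(4 - 1)/2) = -10947 + (21/2 + 3*√3/2) = -21873/2 + 3*√3/2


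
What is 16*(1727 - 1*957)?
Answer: 12320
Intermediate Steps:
16*(1727 - 1*957) = 16*(1727 - 957) = 16*770 = 12320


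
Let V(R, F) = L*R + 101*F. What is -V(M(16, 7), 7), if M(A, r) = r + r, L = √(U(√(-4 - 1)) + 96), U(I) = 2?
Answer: -707 - 98*√2 ≈ -845.59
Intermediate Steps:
L = 7*√2 (L = √(2 + 96) = √98 = 7*√2 ≈ 9.8995)
M(A, r) = 2*r
V(R, F) = 101*F + 7*R*√2 (V(R, F) = (7*√2)*R + 101*F = 7*R*√2 + 101*F = 101*F + 7*R*√2)
-V(M(16, 7), 7) = -(101*7 + 7*(2*7)*√2) = -(707 + 7*14*√2) = -(707 + 98*√2) = -707 - 98*√2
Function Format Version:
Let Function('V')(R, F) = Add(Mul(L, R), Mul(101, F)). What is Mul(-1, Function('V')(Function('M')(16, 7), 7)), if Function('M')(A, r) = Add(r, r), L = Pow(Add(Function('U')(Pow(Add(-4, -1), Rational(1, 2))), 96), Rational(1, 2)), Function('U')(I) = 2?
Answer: Add(-707, Mul(-98, Pow(2, Rational(1, 2)))) ≈ -845.59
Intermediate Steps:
L = Mul(7, Pow(2, Rational(1, 2))) (L = Pow(Add(2, 96), Rational(1, 2)) = Pow(98, Rational(1, 2)) = Mul(7, Pow(2, Rational(1, 2))) ≈ 9.8995)
Function('M')(A, r) = Mul(2, r)
Function('V')(R, F) = Add(Mul(101, F), Mul(7, R, Pow(2, Rational(1, 2)))) (Function('V')(R, F) = Add(Mul(Mul(7, Pow(2, Rational(1, 2))), R), Mul(101, F)) = Add(Mul(7, R, Pow(2, Rational(1, 2))), Mul(101, F)) = Add(Mul(101, F), Mul(7, R, Pow(2, Rational(1, 2)))))
Mul(-1, Function('V')(Function('M')(16, 7), 7)) = Mul(-1, Add(Mul(101, 7), Mul(7, Mul(2, 7), Pow(2, Rational(1, 2))))) = Mul(-1, Add(707, Mul(7, 14, Pow(2, Rational(1, 2))))) = Mul(-1, Add(707, Mul(98, Pow(2, Rational(1, 2))))) = Add(-707, Mul(-98, Pow(2, Rational(1, 2))))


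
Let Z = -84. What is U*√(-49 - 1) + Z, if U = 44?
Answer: -84 + 220*I*√2 ≈ -84.0 + 311.13*I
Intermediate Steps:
U*√(-49 - 1) + Z = 44*√(-49 - 1) - 84 = 44*√(-50) - 84 = 44*(5*I*√2) - 84 = 220*I*√2 - 84 = -84 + 220*I*√2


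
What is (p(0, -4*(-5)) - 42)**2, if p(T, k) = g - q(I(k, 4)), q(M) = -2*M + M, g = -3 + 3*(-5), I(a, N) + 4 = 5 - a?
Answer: 6241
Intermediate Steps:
I(a, N) = 1 - a (I(a, N) = -4 + (5 - a) = 1 - a)
g = -18 (g = -3 - 15 = -18)
q(M) = -M
p(T, k) = -17 - k (p(T, k) = -18 - (-1)*(1 - k) = -18 - (-1 + k) = -18 + (1 - k) = -17 - k)
(p(0, -4*(-5)) - 42)**2 = ((-17 - (-4)*(-5)) - 42)**2 = ((-17 - 1*20) - 42)**2 = ((-17 - 20) - 42)**2 = (-37 - 42)**2 = (-79)**2 = 6241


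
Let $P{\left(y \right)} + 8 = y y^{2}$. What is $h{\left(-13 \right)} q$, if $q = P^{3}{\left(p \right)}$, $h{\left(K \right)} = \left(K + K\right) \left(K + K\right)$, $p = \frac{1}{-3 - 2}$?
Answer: $- \frac{678030028676}{1953125} \approx -3.4715 \cdot 10^{5}$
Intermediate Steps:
$p = - \frac{1}{5}$ ($p = \frac{1}{-5} = - \frac{1}{5} \approx -0.2$)
$h{\left(K \right)} = 4 K^{2}$ ($h{\left(K \right)} = 2 K 2 K = 4 K^{2}$)
$P{\left(y \right)} = -8 + y^{3}$ ($P{\left(y \right)} = -8 + y y^{2} = -8 + y^{3}$)
$q = - \frac{1003003001}{1953125}$ ($q = \left(-8 + \left(- \frac{1}{5}\right)^{3}\right)^{3} = \left(-8 - \frac{1}{125}\right)^{3} = \left(- \frac{1001}{125}\right)^{3} = - \frac{1003003001}{1953125} \approx -513.54$)
$h{\left(-13 \right)} q = 4 \left(-13\right)^{2} \left(- \frac{1003003001}{1953125}\right) = 4 \cdot 169 \left(- \frac{1003003001}{1953125}\right) = 676 \left(- \frac{1003003001}{1953125}\right) = - \frac{678030028676}{1953125}$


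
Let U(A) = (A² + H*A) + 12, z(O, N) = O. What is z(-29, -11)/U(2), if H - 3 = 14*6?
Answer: -29/190 ≈ -0.15263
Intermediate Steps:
H = 87 (H = 3 + 14*6 = 3 + 84 = 87)
U(A) = 12 + A² + 87*A (U(A) = (A² + 87*A) + 12 = 12 + A² + 87*A)
z(-29, -11)/U(2) = -29/(12 + 2² + 87*2) = -29/(12 + 4 + 174) = -29/190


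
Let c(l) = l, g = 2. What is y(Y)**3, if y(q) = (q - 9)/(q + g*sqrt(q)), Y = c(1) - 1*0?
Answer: -512/27 ≈ -18.963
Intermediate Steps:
Y = 1 (Y = 1 - 1*0 = 1 + 0 = 1)
y(q) = (-9 + q)/(q + 2*sqrt(q)) (y(q) = (q - 9)/(q + 2*sqrt(q)) = (-9 + q)/(q + 2*sqrt(q)))
y(Y)**3 = ((-9 + 1)/(1 + 2*sqrt(1)))**3 = (-8/(1 + 2*1))**3 = (-8/(1 + 2))**3 = (-8/3)**3 = -512/27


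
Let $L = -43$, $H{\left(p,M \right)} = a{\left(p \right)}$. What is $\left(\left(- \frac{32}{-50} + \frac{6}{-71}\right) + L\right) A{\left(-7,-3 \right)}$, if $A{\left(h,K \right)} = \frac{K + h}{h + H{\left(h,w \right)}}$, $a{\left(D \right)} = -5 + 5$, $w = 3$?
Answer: $- \frac{150678}{2485} \approx -60.635$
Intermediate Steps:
$a{\left(D \right)} = 0$
$H{\left(p,M \right)} = 0$
$A{\left(h,K \right)} = \frac{K + h}{h}$ ($A{\left(h,K \right)} = \frac{K + h}{h + 0} = \frac{K + h}{h}$)
$\left(\left(- \frac{32}{-50} + \frac{6}{-71}\right) + L\right) A{\left(-7,-3 \right)} = \left(\left(- \frac{32}{-50} + \frac{6}{-71}\right) - 43\right) \frac{-3 - 7}{-7} = \left(\left(\left(-32\right) \left(- \frac{1}{50}\right) + 6 \left(- \frac{1}{71}\right)\right) - 43\right) \left(\left(- \frac{1}{7}\right) \left(-10\right)\right) = \left(\left(\frac{16}{25} - \frac{6}{71}\right) - 43\right) \frac{10}{7} = \left(\frac{986}{1775} - 43\right) \frac{10}{7} = \left(- \frac{75339}{1775}\right) \frac{10}{7} = - \frac{150678}{2485}$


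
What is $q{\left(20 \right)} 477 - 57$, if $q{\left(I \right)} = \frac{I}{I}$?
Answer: $420$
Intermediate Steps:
$q{\left(I \right)} = 1$
$q{\left(20 \right)} 477 - 57 = 1 \cdot 477 - 57 = 477 - 57 = 420$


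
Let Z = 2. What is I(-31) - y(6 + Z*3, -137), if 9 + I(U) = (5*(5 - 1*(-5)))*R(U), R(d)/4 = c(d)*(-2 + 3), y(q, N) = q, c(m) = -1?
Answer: -221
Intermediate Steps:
R(d) = -4 (R(d) = 4*(-(-2 + 3)) = 4*(-1*1) = 4*(-1) = -4)
I(U) = -209 (I(U) = -9 + (5*(5 - 1*(-5)))*(-4) = -9 + (5*(5 + 5))*(-4) = -9 + (5*10)*(-4) = -9 + 50*(-4) = -9 - 200 = -209)
I(-31) - y(6 + Z*3, -137) = -209 - (6 + 2*3) = -209 - (6 + 6) = -209 - 1*12 = -209 - 12 = -221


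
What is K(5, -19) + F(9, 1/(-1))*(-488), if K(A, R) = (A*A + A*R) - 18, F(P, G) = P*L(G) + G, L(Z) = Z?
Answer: 4792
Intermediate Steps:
F(P, G) = G + G*P (F(P, G) = P*G + G = G*P + G = G + G*P)
K(A, R) = -18 + A² + A*R (K(A, R) = (A² + A*R) - 18 = -18 + A² + A*R)
K(5, -19) + F(9, 1/(-1))*(-488) = (-18 + 5² + 5*(-19)) + ((1 + 9)/(-1))*(-488) = (-18 + 25 - 95) - 1*10*(-488) = -88 - 10*(-488) = -88 + 4880 = 4792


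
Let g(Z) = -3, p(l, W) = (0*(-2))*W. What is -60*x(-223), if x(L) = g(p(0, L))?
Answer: 180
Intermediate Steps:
p(l, W) = 0 (p(l, W) = 0*W = 0)
x(L) = -3
-60*x(-223) = -60*(-3) = 180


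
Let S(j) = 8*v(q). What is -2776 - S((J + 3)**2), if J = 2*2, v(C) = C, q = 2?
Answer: -2792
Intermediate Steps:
J = 4
S(j) = 16 (S(j) = 8*2 = 16)
-2776 - S((J + 3)**2) = -2776 - 1*16 = -2776 - 16 = -2792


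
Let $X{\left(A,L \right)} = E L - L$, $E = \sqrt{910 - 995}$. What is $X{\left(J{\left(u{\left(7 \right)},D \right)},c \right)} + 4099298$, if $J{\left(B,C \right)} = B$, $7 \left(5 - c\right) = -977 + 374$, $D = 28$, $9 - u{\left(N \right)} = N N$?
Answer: $\frac{28694448}{7} + \frac{638 i \sqrt{85}}{7} \approx 4.0992 \cdot 10^{6} + 840.3 i$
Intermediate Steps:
$u{\left(N \right)} = 9 - N^{2}$ ($u{\left(N \right)} = 9 - N N = 9 - N^{2}$)
$c = \frac{638}{7}$ ($c = 5 - \frac{-977 + 374}{7} = 5 - - \frac{603}{7} = 5 + \frac{603}{7} = \frac{638}{7} \approx 91.143$)
$E = i \sqrt{85}$ ($E = \sqrt{-85} = i \sqrt{85} \approx 9.2195 i$)
$X{\left(A,L \right)} = - L + i L \sqrt{85}$ ($X{\left(A,L \right)} = i \sqrt{85} L - L = i L \sqrt{85} - L = - L + i L \sqrt{85}$)
$X{\left(J{\left(u{\left(7 \right)},D \right)},c \right)} + 4099298 = \frac{638 \left(-1 + i \sqrt{85}\right)}{7} + 4099298 = \left(- \frac{638}{7} + \frac{638 i \sqrt{85}}{7}\right) + 4099298 = \frac{28694448}{7} + \frac{638 i \sqrt{85}}{7}$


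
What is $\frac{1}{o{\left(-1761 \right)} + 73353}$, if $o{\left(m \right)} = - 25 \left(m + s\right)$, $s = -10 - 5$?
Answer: $\frac{1}{117753} \approx 8.4924 \cdot 10^{-6}$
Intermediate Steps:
$s = -15$ ($s = -10 - 5 = -15$)
$o{\left(m \right)} = 375 - 25 m$ ($o{\left(m \right)} = - 25 \left(m - 15\right) = - 25 \left(-15 + m\right) = 375 - 25 m$)
$\frac{1}{o{\left(-1761 \right)} + 73353} = \frac{1}{\left(375 - -44025\right) + 73353} = \frac{1}{\left(375 + 44025\right) + 73353} = \frac{1}{44400 + 73353} = \frac{1}{117753}$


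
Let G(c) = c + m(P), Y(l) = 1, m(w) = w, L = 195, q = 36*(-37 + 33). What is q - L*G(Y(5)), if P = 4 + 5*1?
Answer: -2094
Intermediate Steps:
q = -144 (q = 36*(-4) = -144)
P = 9 (P = 4 + 5 = 9)
G(c) = 9 + c (G(c) = c + 9 = 9 + c)
q - L*G(Y(5)) = -144 - 195*(9 + 1) = -144 - 195*10 = -144 - 1*1950 = -144 - 1950 = -2094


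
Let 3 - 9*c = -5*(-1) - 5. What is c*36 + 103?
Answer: 115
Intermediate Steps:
c = ⅓ (c = ⅓ - (-5*(-1) - 5)/9 = ⅓ - (5 - 5)/9 = ⅓ - ⅑*0 = ⅓ + 0 = ⅓ ≈ 0.33333)
c*36 + 103 = (⅓)*36 + 103 = 12 + 103 = 115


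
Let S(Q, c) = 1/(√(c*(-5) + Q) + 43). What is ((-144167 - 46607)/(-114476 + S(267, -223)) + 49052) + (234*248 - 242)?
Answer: 653873680959996720/6119910542057 - 190774*√1382/6119910542057 ≈ 1.0684e+5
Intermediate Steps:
S(Q, c) = 1/(43 + √(Q - 5*c)) (S(Q, c) = 1/(√(-5*c + Q) + 43) = 1/(√(Q - 5*c) + 43) = 1/(43 + √(Q - 5*c)))
((-144167 - 46607)/(-114476 + S(267, -223)) + 49052) + (234*248 - 242) = ((-144167 - 46607)/(-114476 + 1/(43 + √(267 - 5*(-223)))) + 49052) + (234*248 - 242) = (-190774/(-114476 + 1/(43 + √(267 + 1115))) + 49052) + (58032 - 242) = (-190774/(-114476 + 1/(43 + √1382)) + 49052) + 57790 = (49052 - 190774/(-114476 + 1/(43 + √1382))) + 57790 = 106842 - 190774/(-114476 + 1/(43 + √1382))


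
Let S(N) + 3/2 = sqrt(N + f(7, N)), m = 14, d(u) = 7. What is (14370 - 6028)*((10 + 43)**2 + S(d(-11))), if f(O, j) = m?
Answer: 23420165 + 8342*sqrt(21) ≈ 2.3458e+7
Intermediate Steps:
f(O, j) = 14
S(N) = -3/2 + sqrt(14 + N) (S(N) = -3/2 + sqrt(N + 14) = -3/2 + sqrt(14 + N))
(14370 - 6028)*((10 + 43)**2 + S(d(-11))) = (14370 - 6028)*((10 + 43)**2 + (-3/2 + sqrt(14 + 7))) = 8342*(53**2 + (-3/2 + sqrt(21))) = 8342*(2809 + (-3/2 + sqrt(21))) = 8342*(5615/2 + sqrt(21)) = 23420165 + 8342*sqrt(21)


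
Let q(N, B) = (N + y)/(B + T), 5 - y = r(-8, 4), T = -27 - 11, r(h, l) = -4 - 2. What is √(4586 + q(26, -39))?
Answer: √27187545/77 ≈ 67.716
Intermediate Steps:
r(h, l) = -6
T = -38
y = 11 (y = 5 - 1*(-6) = 5 + 6 = 11)
q(N, B) = (11 + N)/(-38 + B) (q(N, B) = (N + 11)/(B - 38) = (11 + N)/(-38 + B))
√(4586 + q(26, -39)) = √(4586 + (11 + 26)/(-38 - 39)) = √(4586 + 37/(-77)) = √(4586 - 1/77*37) = √(4586 - 37/77) = √(353085/77) = √27187545/77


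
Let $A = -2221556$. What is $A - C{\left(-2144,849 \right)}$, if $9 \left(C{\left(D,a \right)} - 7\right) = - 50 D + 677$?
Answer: $- \frac{6700648}{3} \approx -2.2335 \cdot 10^{6}$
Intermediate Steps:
$C{\left(D,a \right)} = \frac{740}{9} - \frac{50 D}{9}$ ($C{\left(D,a \right)} = 7 + \frac{- 50 D + 677}{9} = 7 + \frac{677 - 50 D}{9} = 7 - \left(- \frac{677}{9} + \frac{50 D}{9}\right) = \frac{740}{9} - \frac{50 D}{9}$)
$A - C{\left(-2144,849 \right)} = -2221556 - \left(\frac{740}{9} - - \frac{107200}{9}\right) = -2221556 - \left(\frac{740}{9} + \frac{107200}{9}\right) = -2221556 - \frac{35980}{3} = - \frac{6700648}{3}$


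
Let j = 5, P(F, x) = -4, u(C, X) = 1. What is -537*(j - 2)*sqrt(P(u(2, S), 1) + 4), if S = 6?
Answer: 0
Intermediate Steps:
-537*(j - 2)*sqrt(P(u(2, S), 1) + 4) = -537*(5 - 2)*sqrt(-4 + 4) = -1611*sqrt(0) = -1611*0 = -537*0 = 0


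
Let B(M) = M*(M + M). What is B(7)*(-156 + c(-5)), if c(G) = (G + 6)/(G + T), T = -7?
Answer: -91777/6 ≈ -15296.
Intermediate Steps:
B(M) = 2*M² (B(M) = M*(2*M) = 2*M²)
c(G) = (6 + G)/(-7 + G) (c(G) = (G + 6)/(G - 7) = (6 + G)/(-7 + G))
B(7)*(-156 + c(-5)) = (2*7²)*(-156 + (6 - 5)/(-7 - 5)) = (2*49)*(-156 + 1/(-12)) = 98*(-156 - 1/12*1) = 98*(-156 - 1/12) = 98*(-1873/12) = -91777/6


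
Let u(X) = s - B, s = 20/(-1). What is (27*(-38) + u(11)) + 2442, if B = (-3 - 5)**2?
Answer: 1332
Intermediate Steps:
B = 64 (B = (-8)**2 = 64)
s = -20 (s = 20*(-1) = -20)
u(X) = -84 (u(X) = -20 - 1*64 = -20 - 64 = -84)
(27*(-38) + u(11)) + 2442 = (27*(-38) - 84) + 2442 = (-1026 - 84) + 2442 = -1110 + 2442 = 1332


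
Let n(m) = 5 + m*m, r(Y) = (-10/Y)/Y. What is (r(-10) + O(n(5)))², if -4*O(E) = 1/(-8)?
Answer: 121/25600 ≈ 0.0047266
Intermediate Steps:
r(Y) = -10/Y²
n(m) = 5 + m²
O(E) = 1/32 (O(E) = -¼/(-8) = -¼*(-⅛) = 1/32)
(r(-10) + O(n(5)))² = (-10/(-10)² + 1/32)² = (-10*1/100 + 1/32)² = (-⅒ + 1/32)² = (-11/160)² = 121/25600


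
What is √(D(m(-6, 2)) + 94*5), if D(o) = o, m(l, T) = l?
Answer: 4*√29 ≈ 21.541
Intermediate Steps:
√(D(m(-6, 2)) + 94*5) = √(-6 + 94*5) = √(-6 + 470) = √464 = 4*√29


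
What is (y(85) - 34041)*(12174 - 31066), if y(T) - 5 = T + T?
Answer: 639796472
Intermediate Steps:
y(T) = 5 + 2*T (y(T) = 5 + (T + T) = 5 + 2*T)
(y(85) - 34041)*(12174 - 31066) = ((5 + 2*85) - 34041)*(12174 - 31066) = ((5 + 170) - 34041)*(-18892) = (175 - 34041)*(-18892) = -33866*(-18892) = 639796472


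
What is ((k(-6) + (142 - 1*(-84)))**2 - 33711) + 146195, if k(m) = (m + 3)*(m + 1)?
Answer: 170565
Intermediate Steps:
k(m) = (1 + m)*(3 + m) (k(m) = (3 + m)*(1 + m) = (1 + m)*(3 + m))
((k(-6) + (142 - 1*(-84)))**2 - 33711) + 146195 = (((3 + (-6)**2 + 4*(-6)) + (142 - 1*(-84)))**2 - 33711) + 146195 = (((3 + 36 - 24) + (142 + 84))**2 - 33711) + 146195 = ((15 + 226)**2 - 33711) + 146195 = (241**2 - 33711) + 146195 = (58081 - 33711) + 146195 = 24370 + 146195 = 170565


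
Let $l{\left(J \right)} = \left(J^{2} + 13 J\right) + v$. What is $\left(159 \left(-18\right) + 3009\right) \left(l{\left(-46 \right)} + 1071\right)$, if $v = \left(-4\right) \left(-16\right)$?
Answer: $389991$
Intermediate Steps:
$v = 64$
$l{\left(J \right)} = 64 + J^{2} + 13 J$ ($l{\left(J \right)} = \left(J^{2} + 13 J\right) + 64 = 64 + J^{2} + 13 J$)
$\left(159 \left(-18\right) + 3009\right) \left(l{\left(-46 \right)} + 1071\right) = \left(159 \left(-18\right) + 3009\right) \left(\left(64 + \left(-46\right)^{2} + 13 \left(-46\right)\right) + 1071\right) = \left(-2862 + 3009\right) \left(\left(64 + 2116 - 598\right) + 1071\right) = 147 \left(1582 + 1071\right) = 147 \cdot 2653 = 389991$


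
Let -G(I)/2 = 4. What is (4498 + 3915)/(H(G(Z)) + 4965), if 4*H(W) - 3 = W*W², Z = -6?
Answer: 33652/19351 ≈ 1.7390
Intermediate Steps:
G(I) = -8 (G(I) = -2*4 = -8)
H(W) = ¾ + W³/4 (H(W) = ¾ + (W*W²)/4 = ¾ + W³/4)
(4498 + 3915)/(H(G(Z)) + 4965) = (4498 + 3915)/((¾ + (¼)*(-8)³) + 4965) = 8413/((¾ + (¼)*(-512)) + 4965) = 8413/((¾ - 128) + 4965) = 8413/(-509/4 + 4965) = 8413/(19351/4) = 8413*(4/19351) = 33652/19351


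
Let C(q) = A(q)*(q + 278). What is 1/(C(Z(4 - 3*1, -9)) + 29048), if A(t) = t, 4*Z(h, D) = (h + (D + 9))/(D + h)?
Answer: 1024/29736257 ≈ 3.4436e-5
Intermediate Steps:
Z(h, D) = (9 + D + h)/(4*(D + h)) (Z(h, D) = ((h + (D + 9))/(D + h))/4 = ((h + (9 + D))/(D + h))/4 = ((9 + D + h)/(D + h))/4 = (9 + D + h)/(4*(D + h)))
C(q) = q*(278 + q) (C(q) = q*(q + 278) = q*(278 + q))
1/(C(Z(4 - 3*1, -9)) + 29048) = 1/(((9 - 9 + (4 - 3*1))/(4*(-9 + (4 - 3*1))))*(278 + (9 - 9 + (4 - 3*1))/(4*(-9 + (4 - 3*1)))) + 29048) = 1/(((9 - 9 + (4 - 3))/(4*(-9 + (4 - 3))))*(278 + (9 - 9 + (4 - 3))/(4*(-9 + (4 - 3)))) + 29048) = 1/(((9 - 9 + 1)/(4*(-9 + 1)))*(278 + (9 - 9 + 1)/(4*(-9 + 1))) + 29048) = 1/(((¼)*1/(-8))*(278 + (¼)*1/(-8)) + 29048) = 1/(((¼)*(-⅛)*1)*(278 + (¼)*(-⅛)*1) + 29048) = 1/(-(278 - 1/32)/32 + 29048) = 1/(-1/32*8895/32 + 29048) = 1/(-8895/1024 + 29048) = 1/(29736257/1024) = 1024/29736257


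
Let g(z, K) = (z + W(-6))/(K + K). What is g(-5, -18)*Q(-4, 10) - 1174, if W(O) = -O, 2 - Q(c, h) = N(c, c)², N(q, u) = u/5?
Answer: -528317/450 ≈ -1174.0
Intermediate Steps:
N(q, u) = u/5 (N(q, u) = u*(⅕) = u/5)
Q(c, h) = 2 - c²/25 (Q(c, h) = 2 - (c/5)² = 2 - c²/25)
g(z, K) = (6 + z)/(2*K) (g(z, K) = (z - 1*(-6))/(K + K) = (z + 6)/((2*K)) = (6 + z)*(1/(2*K)) = (6 + z)/(2*K))
g(-5, -18)*Q(-4, 10) - 1174 = ((½)*(6 - 5)/(-18))*(2 - 1/25*(-4)²) - 1174 = ((½)*(-1/18)*1)*(2 - 1/25*16) - 1174 = -(2 - 16/25)/36 - 1174 = -1/36*34/25 - 1174 = -17/450 - 1174 = -528317/450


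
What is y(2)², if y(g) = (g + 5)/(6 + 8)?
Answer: ¼ ≈ 0.25000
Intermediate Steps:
y(g) = 5/14 + g/14 (y(g) = (5 + g)/14 = (5 + g)*(1/14) = 5/14 + g/14)
y(2)² = (5/14 + (1/14)*2)² = (5/14 + ⅐)² = (½)² = ¼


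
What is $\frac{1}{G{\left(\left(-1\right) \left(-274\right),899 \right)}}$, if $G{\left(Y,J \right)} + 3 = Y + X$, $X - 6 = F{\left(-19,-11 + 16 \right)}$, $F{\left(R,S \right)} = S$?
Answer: $\frac{1}{282} \approx 0.0035461$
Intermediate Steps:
$X = 11$ ($X = 6 + \left(-11 + 16\right) = 6 + 5 = 11$)
$G{\left(Y,J \right)} = 8 + Y$ ($G{\left(Y,J \right)} = -3 + \left(Y + 11\right) = -3 + \left(11 + Y\right) = 8 + Y$)
$\frac{1}{G{\left(\left(-1\right) \left(-274\right),899 \right)}} = \frac{1}{8 - -274} = \frac{1}{8 + 274} = \frac{1}{282}$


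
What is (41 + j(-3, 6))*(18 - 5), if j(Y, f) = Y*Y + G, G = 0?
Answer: 650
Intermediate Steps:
j(Y, f) = Y² (j(Y, f) = Y*Y + 0 = Y² + 0 = Y²)
(41 + j(-3, 6))*(18 - 5) = (41 + (-3)²)*(18 - 5) = (41 + 9)*13 = 50*13 = 650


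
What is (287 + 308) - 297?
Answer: 298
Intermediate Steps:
(287 + 308) - 297 = 595 - 297 = 298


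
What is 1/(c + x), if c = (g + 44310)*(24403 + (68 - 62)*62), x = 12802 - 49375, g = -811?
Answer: 1/1077651152 ≈ 9.2794e-10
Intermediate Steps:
x = -36573
c = 1077687725 (c = (-811 + 44310)*(24403 + (68 - 62)*62) = 43499*(24403 + 6*62) = 43499*(24403 + 372) = 43499*24775 = 1077687725)
1/(c + x) = 1/(1077687725 - 36573) = 1/1077651152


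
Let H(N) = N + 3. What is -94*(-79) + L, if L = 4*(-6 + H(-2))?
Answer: 7406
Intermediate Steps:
H(N) = 3 + N
L = -20 (L = 4*(-6 + (3 - 2)) = 4*(-6 + 1) = 4*(-5) = -20)
-94*(-79) + L = -94*(-79) - 20 = 7426 - 20 = 7406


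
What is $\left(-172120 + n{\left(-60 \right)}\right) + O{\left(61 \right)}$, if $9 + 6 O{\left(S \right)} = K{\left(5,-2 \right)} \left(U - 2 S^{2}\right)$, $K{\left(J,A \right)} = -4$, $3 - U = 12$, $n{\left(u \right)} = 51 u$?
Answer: $- \frac{1021285}{6} \approx -1.7021 \cdot 10^{5}$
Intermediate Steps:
$U = -9$ ($U = 3 - 12 = -9$)
$O{\left(S \right)} = \frac{9}{2} + \frac{4 S^{2}}{3}$ ($O{\left(S \right)} = - \frac{3}{2} + \frac{\left(-4\right) \left(-9 - 2 S^{2}\right)}{6} = - \frac{3}{2} + \frac{36 + 8 S^{2}}{6} = - \frac{3}{2} + \left(6 + \frac{4 S^{2}}{3}\right) = \frac{9}{2} + \frac{4 S^{2}}{3}$)
$\left(-172120 + n{\left(-60 \right)}\right) + O{\left(61 \right)} = \left(-172120 + 51 \left(-60\right)\right) + \left(\frac{9}{2} + \frac{4 \cdot 61^{2}}{3}\right) = \left(-172120 - 3060\right) + \left(\frac{9}{2} + \frac{4}{3} \cdot 3721\right) = -175180 + \left(\frac{9}{2} + \frac{14884}{3}\right) = -175180 + \frac{29795}{6} = - \frac{1021285}{6}$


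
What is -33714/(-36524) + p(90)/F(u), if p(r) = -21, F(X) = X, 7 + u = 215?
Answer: 1561377/1899248 ≈ 0.82210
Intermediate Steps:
u = 208 (u = -7 + 215 = 208)
-33714/(-36524) + p(90)/F(u) = -33714/(-36524) - 21/208 = -33714*(-1/36524) - 21*1/208 = 16857/18262 - 21/208 = 1561377/1899248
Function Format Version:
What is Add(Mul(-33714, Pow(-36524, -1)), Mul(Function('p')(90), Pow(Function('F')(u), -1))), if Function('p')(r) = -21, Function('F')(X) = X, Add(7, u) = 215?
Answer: Rational(1561377, 1899248) ≈ 0.82210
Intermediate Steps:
u = 208 (u = Add(-7, 215) = 208)
Add(Mul(-33714, Pow(-36524, -1)), Mul(Function('p')(90), Pow(Function('F')(u), -1))) = Add(Mul(-33714, Pow(-36524, -1)), Mul(-21, Pow(208, -1))) = Add(Mul(-33714, Rational(-1, 36524)), Mul(-21, Rational(1, 208))) = Add(Rational(16857, 18262), Rational(-21, 208)) = Rational(1561377, 1899248)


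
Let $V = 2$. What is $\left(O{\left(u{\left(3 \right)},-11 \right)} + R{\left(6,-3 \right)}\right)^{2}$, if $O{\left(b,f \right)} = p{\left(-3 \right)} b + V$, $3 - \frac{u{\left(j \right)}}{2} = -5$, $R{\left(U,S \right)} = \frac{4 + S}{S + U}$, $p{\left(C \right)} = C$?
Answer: $\frac{18769}{9} \approx 2085.4$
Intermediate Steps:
$R{\left(U,S \right)} = \frac{4 + S}{S + U}$
$u{\left(j \right)} = 16$ ($u{\left(j \right)} = 6 - -10 = 6 + 10 = 16$)
$O{\left(b,f \right)} = 2 - 3 b$ ($O{\left(b,f \right)} = - 3 b + 2 = 2 - 3 b$)
$\left(O{\left(u{\left(3 \right)},-11 \right)} + R{\left(6,-3 \right)}\right)^{2} = \left(\left(2 - 48\right) + \frac{4 - 3}{-3 + 6}\right)^{2} = \left(\left(2 - 48\right) + \frac{1}{3} \cdot 1\right)^{2} = \left(-46 + \frac{1}{3} \cdot 1\right)^{2} = \left(-46 + \frac{1}{3}\right)^{2} = \left(- \frac{137}{3}\right)^{2} = \frac{18769}{9}$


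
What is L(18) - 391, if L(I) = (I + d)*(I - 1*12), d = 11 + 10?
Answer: -157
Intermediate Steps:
d = 21
L(I) = (-12 + I)*(21 + I) (L(I) = (I + 21)*(I - 1*12) = (21 + I)*(I - 12) = (21 + I)*(-12 + I) = (-12 + I)*(21 + I))
L(18) - 391 = (-252 + 18² + 9*18) - 391 = (-252 + 324 + 162) - 391 = 234 - 391 = -157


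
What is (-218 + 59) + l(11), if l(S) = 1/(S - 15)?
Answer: -637/4 ≈ -159.25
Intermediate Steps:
l(S) = 1/(-15 + S)
(-218 + 59) + l(11) = (-218 + 59) + 1/(-15 + 11) = -159 + 1/(-4) = -159 - ¼ = -637/4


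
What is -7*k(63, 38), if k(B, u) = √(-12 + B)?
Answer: -7*√51 ≈ -49.990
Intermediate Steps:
-7*k(63, 38) = -7*√(-12 + 63) = -7*√51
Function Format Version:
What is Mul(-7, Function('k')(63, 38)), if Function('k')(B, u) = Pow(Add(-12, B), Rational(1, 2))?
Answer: Mul(-7, Pow(51, Rational(1, 2))) ≈ -49.990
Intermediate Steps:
Mul(-7, Function('k')(63, 38)) = Mul(-7, Pow(Add(-12, 63), Rational(1, 2))) = Mul(-7, Pow(51, Rational(1, 2)))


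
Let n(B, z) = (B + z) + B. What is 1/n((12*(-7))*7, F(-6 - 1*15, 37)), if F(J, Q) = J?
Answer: -1/1197 ≈ -0.00083542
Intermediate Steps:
n(B, z) = z + 2*B
1/n((12*(-7))*7, F(-6 - 1*15, 37)) = 1/((-6 - 1*15) + 2*((12*(-7))*7)) = 1/((-6 - 15) + 2*(-84*7)) = 1/(-21 + 2*(-588)) = 1/(-21 - 1176) = 1/(-1197) = -1/1197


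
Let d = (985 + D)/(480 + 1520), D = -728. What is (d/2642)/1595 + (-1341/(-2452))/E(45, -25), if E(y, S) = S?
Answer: -113019054259/5166351740000 ≈ -0.021876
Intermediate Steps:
d = 257/2000 (d = (985 - 728)/(480 + 1520) = 257/2000 ≈ 0.12850)
(d/2642)/1595 + (-1341/(-2452))/E(45, -25) = ((257/2000)/2642)/1595 - 1341/(-2452)/(-25) = ((257/2000)*(1/2642))*(1/1595) - 1341*(-1/2452)*(-1/25) = (257/5284000)*(1/1595) + (1341/2452)*(-1/25) = 257/8427980000 - 1341/61300 = -113019054259/5166351740000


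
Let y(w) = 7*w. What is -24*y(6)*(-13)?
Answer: 13104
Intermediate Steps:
-24*y(6)*(-13) = -168*6*(-13) = -24*42*(-13) = -1008*(-13) = 13104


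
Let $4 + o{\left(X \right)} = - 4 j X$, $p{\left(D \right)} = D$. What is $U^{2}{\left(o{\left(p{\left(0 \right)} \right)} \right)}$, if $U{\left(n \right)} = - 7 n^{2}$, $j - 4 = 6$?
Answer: $12544$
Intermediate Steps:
$j = 10$ ($j = 4 + 6 = 10$)
$o{\left(X \right)} = -4 - 40 X$ ($o{\left(X \right)} = -4 + \left(-4\right) 10 X = -4 - 40 X$)
$U^{2}{\left(o{\left(p{\left(0 \right)} \right)} \right)} = \left(- 7 \left(-4 - 0\right)^{2}\right)^{2} = \left(- 7 \left(-4 + 0\right)^{2}\right)^{2} = \left(- 7 \left(-4\right)^{2}\right)^{2} = \left(\left(-7\right) 16\right)^{2} = \left(-112\right)^{2} = 12544$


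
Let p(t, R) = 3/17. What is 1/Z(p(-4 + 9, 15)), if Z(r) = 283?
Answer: 1/283 ≈ 0.0035336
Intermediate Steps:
p(t, R) = 3/17 (p(t, R) = 3*(1/17) = 3/17)
1/Z(p(-4 + 9, 15)) = 1/283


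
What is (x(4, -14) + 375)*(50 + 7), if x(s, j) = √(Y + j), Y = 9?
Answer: 21375 + 57*I*√5 ≈ 21375.0 + 127.46*I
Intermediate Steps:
x(s, j) = √(9 + j)
(x(4, -14) + 375)*(50 + 7) = (√(9 - 14) + 375)*(50 + 7) = (√(-5) + 375)*57 = (I*√5 + 375)*57 = (375 + I*√5)*57 = 21375 + 57*I*√5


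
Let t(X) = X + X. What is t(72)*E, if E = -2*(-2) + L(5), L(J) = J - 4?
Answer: 720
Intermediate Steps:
t(X) = 2*X
L(J) = -4 + J
E = 5 (E = -2*(-2) + (-4 + 5) = 4 + 1 = 5)
t(72)*E = (2*72)*5 = 144*5 = 720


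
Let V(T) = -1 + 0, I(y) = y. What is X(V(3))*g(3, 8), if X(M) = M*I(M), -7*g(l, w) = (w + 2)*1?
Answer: -10/7 ≈ -1.4286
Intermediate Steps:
g(l, w) = -2/7 - w/7 (g(l, w) = -(w + 2)/7 = -(2 + w)/7 = -2/7 - w/7)
V(T) = -1
X(M) = M**2 (X(M) = M*M = M**2)
X(V(3))*g(3, 8) = (-1)**2*(-2/7 - 1/7*8) = 1*(-2/7 - 8/7) = 1*(-10/7) = -10/7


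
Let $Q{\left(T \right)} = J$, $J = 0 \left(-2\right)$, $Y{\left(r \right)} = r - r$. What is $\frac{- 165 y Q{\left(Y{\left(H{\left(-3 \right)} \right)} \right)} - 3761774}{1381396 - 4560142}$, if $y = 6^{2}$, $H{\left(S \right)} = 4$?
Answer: $\frac{1880887}{1589373} \approx 1.1834$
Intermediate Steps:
$Y{\left(r \right)} = 0$
$y = 36$
$J = 0$
$Q{\left(T \right)} = 0$
$\frac{- 165 y Q{\left(Y{\left(H{\left(-3 \right)} \right)} \right)} - 3761774}{1381396 - 4560142} = \frac{\left(-165\right) 36 \cdot 0 - 3761774}{1381396 - 4560142} = \frac{\left(-5940\right) 0 - 3761774}{-3178746} = \left(0 - 3761774\right) \left(- \frac{1}{3178746}\right) = \left(-3761774\right) \left(- \frac{1}{3178746}\right) = \frac{1880887}{1589373}$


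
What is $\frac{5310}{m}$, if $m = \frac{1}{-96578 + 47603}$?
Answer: $-260057250$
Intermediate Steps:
$m = - \frac{1}{48975}$ ($m = \frac{1}{-48975} = - \frac{1}{48975} \approx -2.0419 \cdot 10^{-5}$)
$\frac{5310}{m} = \frac{5310}{- \frac{1}{48975}} = 5310 \left(-48975\right) = -260057250$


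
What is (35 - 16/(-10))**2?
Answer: 33489/25 ≈ 1339.6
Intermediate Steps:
(35 - 16/(-10))**2 = (35 - 16*(-1/10))**2 = (35 + 8/5)**2 = (183/5)**2 = 33489/25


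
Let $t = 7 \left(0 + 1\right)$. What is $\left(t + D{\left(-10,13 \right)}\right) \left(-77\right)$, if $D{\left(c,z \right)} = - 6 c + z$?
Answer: $-6160$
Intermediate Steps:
$D{\left(c,z \right)} = z - 6 c$
$t = 7$ ($t = 7 \cdot 1 = 7$)
$\left(t + D{\left(-10,13 \right)}\right) \left(-77\right) = \left(7 + \left(13 - -60\right)\right) \left(-77\right) = \left(7 + \left(13 + 60\right)\right) \left(-77\right) = \left(7 + 73\right) \left(-77\right) = 80 \left(-77\right) = -6160$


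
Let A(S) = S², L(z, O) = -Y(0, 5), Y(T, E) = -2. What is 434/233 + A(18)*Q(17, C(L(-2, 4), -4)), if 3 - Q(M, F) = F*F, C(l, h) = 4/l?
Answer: -75058/233 ≈ -322.14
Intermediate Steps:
L(z, O) = 2 (L(z, O) = -1*(-2) = 2)
Q(M, F) = 3 - F² (Q(M, F) = 3 - F*F = 3 - F²)
434/233 + A(18)*Q(17, C(L(-2, 4), -4)) = 434/233 + 18²*(3 - (4/2)²) = 434*(1/233) + 324*(3 - (4*(½))²) = 434/233 + 324*(3 - 1*2²) = 434/233 + 324*(3 - 1*4) = 434/233 + 324*(3 - 4) = 434/233 + 324*(-1) = 434/233 - 324 = -75058/233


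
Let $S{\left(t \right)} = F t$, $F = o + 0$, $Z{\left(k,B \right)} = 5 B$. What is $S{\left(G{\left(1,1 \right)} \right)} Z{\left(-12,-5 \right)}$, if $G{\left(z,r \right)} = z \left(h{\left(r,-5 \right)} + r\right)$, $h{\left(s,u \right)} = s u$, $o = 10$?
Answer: $1000$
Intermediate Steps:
$G{\left(z,r \right)} = - 4 r z$ ($G{\left(z,r \right)} = z \left(r \left(-5\right) + r\right) = z \left(- 5 r + r\right) = z \left(- 4 r\right) = - 4 r z$)
$F = 10$ ($F = 10 + 0 = 10$)
$S{\left(t \right)} = 10 t$
$S{\left(G{\left(1,1 \right)} \right)} Z{\left(-12,-5 \right)} = 10 \left(\left(-4\right) 1 \cdot 1\right) 5 \left(-5\right) = 10 \left(-4\right) \left(-25\right) = \left(-40\right) \left(-25\right) = 1000$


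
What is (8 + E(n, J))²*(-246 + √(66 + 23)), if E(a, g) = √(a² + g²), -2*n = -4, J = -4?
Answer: 4*(4 + √5)²*(-246 + √89) ≈ -36799.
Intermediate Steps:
n = 2 (n = -½*(-4) = 2)
(8 + E(n, J))²*(-246 + √(66 + 23)) = (8 + √(2² + (-4)²))²*(-246 + √(66 + 23)) = (8 + √(4 + 16))²*(-246 + √89) = (8 + √20)²*(-246 + √89) = (8 + 2*√5)²*(-246 + √89)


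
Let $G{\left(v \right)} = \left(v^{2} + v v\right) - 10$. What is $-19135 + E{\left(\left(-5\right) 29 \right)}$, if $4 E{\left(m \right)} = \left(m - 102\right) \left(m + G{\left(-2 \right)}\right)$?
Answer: $- \frac{40231}{4} \approx -10058.0$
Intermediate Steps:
$G{\left(v \right)} = -10 + 2 v^{2}$ ($G{\left(v \right)} = \left(v^{2} + v^{2}\right) - 10 = 2 v^{2} - 10 = -10 + 2 v^{2}$)
$E{\left(m \right)} = \frac{\left(-102 + m\right) \left(-2 + m\right)}{4}$ ($E{\left(m \right)} = \frac{\left(m - 102\right) \left(m - \left(10 - 2 \left(-2\right)^{2}\right)\right)}{4} = \frac{\left(-102 + m\right) \left(m + \left(-10 + 2 \cdot 4\right)\right)}{4} = \frac{\left(-102 + m\right) \left(m + \left(-10 + 8\right)\right)}{4} = \frac{\left(-102 + m\right) \left(m - 2\right)}{4} = \frac{\left(-102 + m\right) \left(-2 + m\right)}{4}$)
$-19135 + E{\left(\left(-5\right) 29 \right)} = -19135 + \left(51 - 26 \left(\left(-5\right) 29\right) + \frac{\left(\left(-5\right) 29\right)^{2}}{4}\right) = -19135 + \left(51 - -3770 + \frac{\left(-145\right)^{2}}{4}\right) = -19135 + \left(51 + 3770 + \frac{1}{4} \cdot 21025\right) = -19135 + \left(51 + 3770 + \frac{21025}{4}\right) = -19135 + \frac{36309}{4} = - \frac{40231}{4}$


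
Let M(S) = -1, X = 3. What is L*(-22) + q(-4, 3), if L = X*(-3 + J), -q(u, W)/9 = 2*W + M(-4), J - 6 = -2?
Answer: -111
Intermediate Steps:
J = 4 (J = 6 - 2 = 4)
q(u, W) = 9 - 18*W (q(u, W) = -9*(2*W - 1) = -9*(-1 + 2*W) = 9 - 18*W)
L = 3 (L = 3*(-3 + 4) = 3*1 = 3)
L*(-22) + q(-4, 3) = 3*(-22) + (9 - 18*3) = -66 + (9 - 54) = -66 - 45 = -111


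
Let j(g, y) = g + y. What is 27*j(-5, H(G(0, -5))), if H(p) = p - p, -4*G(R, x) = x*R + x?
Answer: -135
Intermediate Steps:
G(R, x) = -x/4 - R*x/4 (G(R, x) = -(x*R + x)/4 = -(R*x + x)/4 = -(x + R*x)/4 = -x/4 - R*x/4)
H(p) = 0
27*j(-5, H(G(0, -5))) = 27*(-5 + 0) = 27*(-5) = -135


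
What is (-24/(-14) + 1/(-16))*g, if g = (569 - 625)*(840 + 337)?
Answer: -217745/2 ≈ -1.0887e+5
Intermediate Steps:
g = -65912 (g = -56*1177 = -65912)
(-24/(-14) + 1/(-16))*g = (-24/(-14) + 1/(-16))*(-65912) = (-24*(-1/14) + 1*(-1/16))*(-65912) = (12/7 - 1/16)*(-65912) = (185/112)*(-65912) = -217745/2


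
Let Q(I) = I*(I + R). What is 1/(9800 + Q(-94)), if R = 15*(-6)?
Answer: 1/27096 ≈ 3.6906e-5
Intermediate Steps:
R = -90
Q(I) = I*(-90 + I) (Q(I) = I*(I - 90) = I*(-90 + I))
1/(9800 + Q(-94)) = 1/(9800 - 94*(-90 - 94)) = 1/(9800 - 94*(-184)) = 1/(9800 + 17296) = 1/27096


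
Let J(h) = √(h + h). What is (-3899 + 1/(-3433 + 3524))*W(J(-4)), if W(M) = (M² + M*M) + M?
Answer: 5676928/91 - 709616*I*√2/91 ≈ 62384.0 - 11028.0*I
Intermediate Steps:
J(h) = √2*√h (J(h) = √(2*h) = √2*√h)
W(M) = M + 2*M² (W(M) = (M² + M²) + M = 2*M² + M = M + 2*M²)
(-3899 + 1/(-3433 + 3524))*W(J(-4)) = (-3899 + 1/(-3433 + 3524))*((√2*√(-4))*(1 + 2*(√2*√(-4)))) = (-3899 + 1/91)*((√2*(2*I))*(1 + 2*(√2*(2*I)))) = (-3899 + 1/91)*((2*I*√2)*(1 + 2*(2*I*√2))) = -354808*2*I*√2*(1 + 4*I*√2)/91 = -709616*I*√2*(1 + 4*I*√2)/91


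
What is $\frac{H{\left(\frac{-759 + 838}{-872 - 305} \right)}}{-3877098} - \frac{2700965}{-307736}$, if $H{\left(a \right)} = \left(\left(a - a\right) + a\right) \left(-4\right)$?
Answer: $\frac{560246966556787}{63832060711848} \approx 8.7769$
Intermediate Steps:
$H{\left(a \right)} = - 4 a$ ($H{\left(a \right)} = \left(0 + a\right) \left(-4\right) = a \left(-4\right) = - 4 a$)
$\frac{H{\left(\frac{-759 + 838}{-872 - 305} \right)}}{-3877098} - \frac{2700965}{-307736} = \frac{\left(-4\right) \frac{-759 + 838}{-872 - 305}}{-3877098} - \frac{2700965}{-307736} = - 4 \frac{79}{-1177} \left(- \frac{1}{3877098}\right) - - \frac{2700965}{307736} = - 4 \cdot 79 \left(- \frac{1}{1177}\right) \left(- \frac{1}{3877098}\right) + \frac{2700965}{307736} = \left(-4\right) \left(- \frac{79}{1177}\right) \left(- \frac{1}{3877098}\right) + \frac{2700965}{307736} = \frac{316}{1177} \left(- \frac{1}{3877098}\right) + \frac{2700965}{307736} = - \frac{158}{2281672173} + \frac{2700965}{307736} = \frac{560246966556787}{63832060711848}$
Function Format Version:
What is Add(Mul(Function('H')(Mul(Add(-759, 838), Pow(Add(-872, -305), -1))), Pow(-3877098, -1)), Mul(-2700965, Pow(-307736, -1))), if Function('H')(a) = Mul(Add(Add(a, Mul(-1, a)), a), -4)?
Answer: Rational(560246966556787, 63832060711848) ≈ 8.7769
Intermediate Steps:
Function('H')(a) = Mul(-4, a) (Function('H')(a) = Mul(Add(0, a), -4) = Mul(a, -4) = Mul(-4, a))
Add(Mul(Function('H')(Mul(Add(-759, 838), Pow(Add(-872, -305), -1))), Pow(-3877098, -1)), Mul(-2700965, Pow(-307736, -1))) = Add(Mul(Mul(-4, Mul(Add(-759, 838), Pow(Add(-872, -305), -1))), Pow(-3877098, -1)), Mul(-2700965, Pow(-307736, -1))) = Add(Mul(Mul(-4, Mul(79, Pow(-1177, -1))), Rational(-1, 3877098)), Mul(-2700965, Rational(-1, 307736))) = Add(Mul(Mul(-4, Mul(79, Rational(-1, 1177))), Rational(-1, 3877098)), Rational(2700965, 307736)) = Add(Mul(Mul(-4, Rational(-79, 1177)), Rational(-1, 3877098)), Rational(2700965, 307736)) = Add(Mul(Rational(316, 1177), Rational(-1, 3877098)), Rational(2700965, 307736)) = Add(Rational(-158, 2281672173), Rational(2700965, 307736)) = Rational(560246966556787, 63832060711848)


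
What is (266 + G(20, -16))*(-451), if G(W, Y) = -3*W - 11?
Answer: -87945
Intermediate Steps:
G(W, Y) = -11 - 3*W
(266 + G(20, -16))*(-451) = (266 + (-11 - 3*20))*(-451) = (266 + (-11 - 60))*(-451) = (266 - 71)*(-451) = 195*(-451) = -87945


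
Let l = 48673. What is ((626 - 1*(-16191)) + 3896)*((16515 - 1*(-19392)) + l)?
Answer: 1751905540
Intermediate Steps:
((626 - 1*(-16191)) + 3896)*((16515 - 1*(-19392)) + l) = ((626 - 1*(-16191)) + 3896)*((16515 - 1*(-19392)) + 48673) = ((626 + 16191) + 3896)*((16515 + 19392) + 48673) = (16817 + 3896)*(35907 + 48673) = 20713*84580 = 1751905540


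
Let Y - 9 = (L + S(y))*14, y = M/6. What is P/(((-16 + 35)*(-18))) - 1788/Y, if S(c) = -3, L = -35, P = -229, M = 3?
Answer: 731263/178866 ≈ 4.0883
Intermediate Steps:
y = ½ (y = 3/6 = 3*(⅙) = ½ ≈ 0.50000)
Y = -523 (Y = 9 + (-35 - 3)*14 = 9 - 38*14 = 9 - 532 = -523)
P/(((-16 + 35)*(-18))) - 1788/Y = -229*(-1/(18*(-16 + 35))) - 1788/(-523) = -229/(19*(-18)) - 1788*(-1/523) = -229/(-342) + 1788/523 = -229*(-1/342) + 1788/523 = 229/342 + 1788/523 = 731263/178866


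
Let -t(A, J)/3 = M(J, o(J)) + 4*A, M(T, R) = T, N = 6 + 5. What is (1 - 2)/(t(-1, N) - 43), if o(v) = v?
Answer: 1/64 ≈ 0.015625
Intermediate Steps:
N = 11
t(A, J) = -12*A - 3*J (t(A, J) = -3*(J + 4*A) = -12*A - 3*J)
(1 - 2)/(t(-1, N) - 43) = (1 - 2)/((-12*(-1) - 3*11) - 43) = -1/((12 - 33) - 43) = -1/(-21 - 43) = -1/(-64) = -1/64*(-1) = 1/64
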